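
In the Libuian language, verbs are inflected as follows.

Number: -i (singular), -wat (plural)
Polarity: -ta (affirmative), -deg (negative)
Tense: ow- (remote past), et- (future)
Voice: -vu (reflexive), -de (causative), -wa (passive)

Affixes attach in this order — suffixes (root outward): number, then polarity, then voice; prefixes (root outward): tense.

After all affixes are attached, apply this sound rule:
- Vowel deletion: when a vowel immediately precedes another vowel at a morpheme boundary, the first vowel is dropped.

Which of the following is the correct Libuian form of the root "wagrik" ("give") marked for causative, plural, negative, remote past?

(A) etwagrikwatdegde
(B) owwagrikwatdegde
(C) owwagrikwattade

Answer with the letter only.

Attach tense remote past ow- → owwagrik.
Attach number plural -wat → owwagrikwat.
Attach polarity negative -deg → owwagrikwatdeg.
Attach voice causative -de → owwagrikwatdegde.
Vowel deletion: no change.
So the correct form is owwagrikwatdegde, option (B).
(C) owwagrikwattade is wrong: it uses affirmative instead of negative for polarity.
(A) etwagrikwatdegde is wrong: it uses future instead of remote past for tense.

B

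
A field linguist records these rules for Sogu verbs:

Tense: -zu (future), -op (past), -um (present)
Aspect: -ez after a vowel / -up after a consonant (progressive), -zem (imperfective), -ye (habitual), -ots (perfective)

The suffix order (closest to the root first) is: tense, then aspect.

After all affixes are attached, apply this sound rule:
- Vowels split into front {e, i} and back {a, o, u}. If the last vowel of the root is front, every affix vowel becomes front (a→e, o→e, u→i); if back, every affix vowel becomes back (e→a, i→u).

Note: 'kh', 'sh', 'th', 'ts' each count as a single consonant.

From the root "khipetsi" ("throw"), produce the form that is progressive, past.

khipetsiepip

Attach tense past -op → khipetsiop.
Attach aspect progressive -up (after consonant 'p') → khipetsiopup.
Apply vowel harmony: khipetsiopup → khipetsiepip.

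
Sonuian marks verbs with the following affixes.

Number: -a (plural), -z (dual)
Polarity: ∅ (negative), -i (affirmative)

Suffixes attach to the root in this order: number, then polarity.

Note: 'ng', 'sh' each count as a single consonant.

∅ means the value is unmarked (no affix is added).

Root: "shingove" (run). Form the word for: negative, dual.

Attach number dual -z → shingovez.
polarity = negative: zero marking, form stays shingovez.

shingovez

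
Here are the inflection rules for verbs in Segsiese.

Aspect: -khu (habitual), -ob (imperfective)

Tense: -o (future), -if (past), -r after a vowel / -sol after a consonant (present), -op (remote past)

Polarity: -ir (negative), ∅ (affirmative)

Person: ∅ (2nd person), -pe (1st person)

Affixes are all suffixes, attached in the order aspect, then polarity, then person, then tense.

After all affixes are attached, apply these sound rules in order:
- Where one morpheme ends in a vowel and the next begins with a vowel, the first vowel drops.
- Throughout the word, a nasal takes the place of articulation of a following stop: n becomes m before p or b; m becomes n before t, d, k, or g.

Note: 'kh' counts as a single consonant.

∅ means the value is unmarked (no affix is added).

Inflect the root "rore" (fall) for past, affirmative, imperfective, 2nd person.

rorobif

Attach aspect imperfective -ob → roreob.
polarity = affirmative: zero marking, form stays roreob.
person = 2nd person: zero marking, form stays roreob.
Attach tense past -if → roreobif.
Apply vowel deletion: roreobif → rorobif.
Nasal assimilation: no change.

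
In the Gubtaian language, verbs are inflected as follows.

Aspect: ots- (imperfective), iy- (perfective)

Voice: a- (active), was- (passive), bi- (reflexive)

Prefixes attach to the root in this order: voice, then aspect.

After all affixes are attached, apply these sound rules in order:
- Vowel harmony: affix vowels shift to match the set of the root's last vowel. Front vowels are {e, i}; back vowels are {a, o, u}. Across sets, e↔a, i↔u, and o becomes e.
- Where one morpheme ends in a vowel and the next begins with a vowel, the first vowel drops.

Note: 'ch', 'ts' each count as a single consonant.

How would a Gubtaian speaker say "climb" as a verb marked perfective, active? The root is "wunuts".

uyawunuts

Attach voice active a- → awunuts.
Attach aspect perfective iy- → iyawunuts.
Apply vowel harmony: iyawunuts → uyawunuts.
Vowel deletion: no change.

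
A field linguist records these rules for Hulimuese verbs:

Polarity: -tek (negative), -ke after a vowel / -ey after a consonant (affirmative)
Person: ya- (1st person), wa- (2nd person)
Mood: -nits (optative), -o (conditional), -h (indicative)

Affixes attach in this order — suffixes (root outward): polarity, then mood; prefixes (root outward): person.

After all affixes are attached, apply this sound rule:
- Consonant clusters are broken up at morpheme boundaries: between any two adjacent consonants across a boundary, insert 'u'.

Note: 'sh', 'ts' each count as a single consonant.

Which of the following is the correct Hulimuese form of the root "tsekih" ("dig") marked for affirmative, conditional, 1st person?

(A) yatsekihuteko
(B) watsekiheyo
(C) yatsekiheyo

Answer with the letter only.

C

Attach person 1st person ya- → yatsekih.
Attach polarity affirmative -ey (after consonant 'h') → yatsekihey.
Attach mood conditional -o → yatsekiheyo.
Epenthesis: no change.
So the correct form is yatsekiheyo, option (C).
(B) watsekiheyo is wrong: it uses 2nd person instead of 1st person for person.
(A) yatsekihuteko is wrong: it uses negative instead of affirmative for polarity.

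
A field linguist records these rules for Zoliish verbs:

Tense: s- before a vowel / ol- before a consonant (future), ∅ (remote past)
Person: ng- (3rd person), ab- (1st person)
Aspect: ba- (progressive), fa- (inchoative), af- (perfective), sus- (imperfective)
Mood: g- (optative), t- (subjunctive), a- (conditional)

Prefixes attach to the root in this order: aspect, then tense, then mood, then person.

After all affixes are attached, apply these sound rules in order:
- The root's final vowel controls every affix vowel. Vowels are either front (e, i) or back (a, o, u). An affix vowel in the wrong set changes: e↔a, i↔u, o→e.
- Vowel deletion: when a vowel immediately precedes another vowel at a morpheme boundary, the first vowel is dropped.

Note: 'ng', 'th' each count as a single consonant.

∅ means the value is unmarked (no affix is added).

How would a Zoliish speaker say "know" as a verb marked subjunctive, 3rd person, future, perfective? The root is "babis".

Attach aspect perfective af- → afbabis.
Attach tense future s- (before vowel 'a') → safbabis.
Attach mood subjunctive t- → tsafbabis.
Attach person 3rd person ng- → ngtsafbabis.
Apply vowel harmony: ngtsafbabis → ngtsefbabis.
Vowel deletion: no change.

ngtsefbabis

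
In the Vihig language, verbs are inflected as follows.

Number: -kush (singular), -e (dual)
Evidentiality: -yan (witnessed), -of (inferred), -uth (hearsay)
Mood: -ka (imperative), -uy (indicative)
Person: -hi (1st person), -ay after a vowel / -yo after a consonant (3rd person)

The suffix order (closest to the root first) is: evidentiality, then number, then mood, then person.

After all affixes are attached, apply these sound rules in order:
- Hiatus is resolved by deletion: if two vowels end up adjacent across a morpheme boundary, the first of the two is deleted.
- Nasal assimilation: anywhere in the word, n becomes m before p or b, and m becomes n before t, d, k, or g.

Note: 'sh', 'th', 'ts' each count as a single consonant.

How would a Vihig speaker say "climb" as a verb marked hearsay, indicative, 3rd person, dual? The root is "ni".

nuthuyyo

Attach evidentiality hearsay -uth → niuth.
Attach number dual -e → niuthe.
Attach mood indicative -uy → niutheuy.
Attach person 3rd person -yo (after consonant 'y') → niutheuyyo.
Apply vowel deletion: niutheuyyo → nuthuyyo.
Nasal assimilation: no change.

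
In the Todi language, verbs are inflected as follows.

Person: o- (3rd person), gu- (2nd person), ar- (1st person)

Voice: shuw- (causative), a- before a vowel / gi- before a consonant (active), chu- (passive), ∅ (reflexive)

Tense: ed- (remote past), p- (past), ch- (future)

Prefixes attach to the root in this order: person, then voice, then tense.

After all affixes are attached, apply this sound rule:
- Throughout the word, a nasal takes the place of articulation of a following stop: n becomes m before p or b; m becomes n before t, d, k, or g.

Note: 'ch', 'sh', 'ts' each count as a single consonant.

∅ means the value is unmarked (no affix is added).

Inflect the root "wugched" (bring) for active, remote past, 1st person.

edaarwugched

Attach person 1st person ar- → arwugched.
Attach voice active a- (before vowel 'a') → aarwugched.
Attach tense remote past ed- → edaarwugched.
Nasal assimilation: no change.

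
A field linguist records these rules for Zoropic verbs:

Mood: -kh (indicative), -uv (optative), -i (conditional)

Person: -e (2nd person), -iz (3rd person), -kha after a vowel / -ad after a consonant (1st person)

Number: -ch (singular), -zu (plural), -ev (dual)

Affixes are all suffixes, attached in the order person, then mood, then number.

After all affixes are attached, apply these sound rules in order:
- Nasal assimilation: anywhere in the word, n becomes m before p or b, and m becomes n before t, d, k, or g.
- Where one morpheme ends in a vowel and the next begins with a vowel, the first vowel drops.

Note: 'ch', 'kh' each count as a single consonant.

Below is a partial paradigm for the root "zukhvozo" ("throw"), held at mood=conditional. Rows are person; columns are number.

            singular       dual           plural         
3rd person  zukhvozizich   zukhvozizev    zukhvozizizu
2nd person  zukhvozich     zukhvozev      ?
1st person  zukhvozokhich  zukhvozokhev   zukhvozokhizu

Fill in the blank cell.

zukhvozizu

Attach person 2nd person -e → zukhvozoe.
Attach mood conditional -i → zukhvozoei.
Attach number plural -zu → zukhvozoeizu.
Nasal assimilation: no change.
Apply vowel deletion: zukhvozoeizu → zukhvozizu.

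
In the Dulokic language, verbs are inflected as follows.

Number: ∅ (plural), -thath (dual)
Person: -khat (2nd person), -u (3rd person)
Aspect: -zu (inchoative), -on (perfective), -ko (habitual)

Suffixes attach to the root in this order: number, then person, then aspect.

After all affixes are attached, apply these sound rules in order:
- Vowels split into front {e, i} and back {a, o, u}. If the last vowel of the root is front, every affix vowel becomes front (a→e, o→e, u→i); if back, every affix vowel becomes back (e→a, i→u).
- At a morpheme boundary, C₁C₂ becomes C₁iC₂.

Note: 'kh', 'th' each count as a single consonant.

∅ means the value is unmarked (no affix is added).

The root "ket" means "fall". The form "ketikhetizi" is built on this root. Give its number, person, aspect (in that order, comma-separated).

plural, 2nd person, inchoative

Segment: ket-khat-zu.
number: ∅ → plural.
person: -khat → 2nd person.
aspect: -zu → inchoative.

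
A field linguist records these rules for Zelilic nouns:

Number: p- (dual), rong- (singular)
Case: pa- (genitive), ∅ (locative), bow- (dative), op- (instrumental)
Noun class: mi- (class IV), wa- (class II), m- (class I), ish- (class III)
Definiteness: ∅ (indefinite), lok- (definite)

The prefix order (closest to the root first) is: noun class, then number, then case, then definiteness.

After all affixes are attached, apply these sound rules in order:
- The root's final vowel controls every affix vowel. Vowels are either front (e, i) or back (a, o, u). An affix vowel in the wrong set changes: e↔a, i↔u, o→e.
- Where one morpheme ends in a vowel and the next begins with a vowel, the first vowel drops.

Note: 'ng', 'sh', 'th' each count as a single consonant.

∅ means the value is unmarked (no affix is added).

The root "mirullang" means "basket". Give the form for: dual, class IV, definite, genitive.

Attach noun class class IV mi- → mimirullang.
Attach number dual p- → pmimirullang.
Attach case genitive pa- → papmimirullang.
Attach definiteness definite lok- → lokpapmimirullang.
Apply vowel harmony: lokpapmimirullang → lokpapmumirullang.
Vowel deletion: no change.

lokpapmumirullang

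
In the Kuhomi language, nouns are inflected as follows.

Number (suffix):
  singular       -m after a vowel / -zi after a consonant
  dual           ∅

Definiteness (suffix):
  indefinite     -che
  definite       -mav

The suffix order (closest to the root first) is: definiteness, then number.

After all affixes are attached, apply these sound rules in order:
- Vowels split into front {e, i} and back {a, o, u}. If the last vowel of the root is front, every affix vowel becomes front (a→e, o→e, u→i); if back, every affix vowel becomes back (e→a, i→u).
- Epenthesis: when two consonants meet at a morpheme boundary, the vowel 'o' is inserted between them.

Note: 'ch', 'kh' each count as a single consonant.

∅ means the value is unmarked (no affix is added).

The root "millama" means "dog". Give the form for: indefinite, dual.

Attach definiteness indefinite -che → millamache.
number = dual: zero marking, form stays millamache.
Apply vowel harmony: millamache → millamacha.
Epenthesis: no change.

millamacha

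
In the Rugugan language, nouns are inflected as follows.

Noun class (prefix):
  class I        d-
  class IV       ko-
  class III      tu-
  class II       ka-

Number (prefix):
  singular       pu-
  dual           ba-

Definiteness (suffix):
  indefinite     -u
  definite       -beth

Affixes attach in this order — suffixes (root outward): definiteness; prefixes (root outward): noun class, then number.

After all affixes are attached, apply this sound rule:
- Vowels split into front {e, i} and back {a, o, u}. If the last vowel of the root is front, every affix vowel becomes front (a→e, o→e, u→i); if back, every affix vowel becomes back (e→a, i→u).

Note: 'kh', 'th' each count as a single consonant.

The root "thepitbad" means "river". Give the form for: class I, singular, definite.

pudthepitbadbath

Attach noun class class I d- → dthepitbad.
Attach number singular pu- → pudthepitbad.
Attach definiteness definite -beth → pudthepitbadbeth.
Apply vowel harmony: pudthepitbadbeth → pudthepitbadbath.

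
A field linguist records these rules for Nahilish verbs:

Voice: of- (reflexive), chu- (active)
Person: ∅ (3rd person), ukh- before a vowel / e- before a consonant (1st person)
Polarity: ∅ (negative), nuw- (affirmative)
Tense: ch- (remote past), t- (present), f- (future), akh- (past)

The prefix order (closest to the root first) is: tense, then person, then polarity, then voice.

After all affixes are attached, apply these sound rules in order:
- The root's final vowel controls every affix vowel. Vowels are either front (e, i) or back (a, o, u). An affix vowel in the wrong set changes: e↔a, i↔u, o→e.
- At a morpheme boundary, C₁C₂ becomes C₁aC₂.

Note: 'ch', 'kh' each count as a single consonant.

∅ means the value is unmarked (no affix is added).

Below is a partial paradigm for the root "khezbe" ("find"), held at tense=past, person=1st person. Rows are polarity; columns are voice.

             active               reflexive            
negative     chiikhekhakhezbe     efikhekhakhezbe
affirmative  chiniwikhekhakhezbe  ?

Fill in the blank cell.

efaniwikhekhakhezbe

Attach tense past akh- → akhkhezbe.
Attach person 1st person ukh- (before vowel 'a') → ukhakhkhezbe.
Attach polarity affirmative nuw- → nuwukhakhkhezbe.
Attach voice reflexive of- → ofnuwukhakhkhezbe.
Apply vowel harmony: ofnuwukhakhkhezbe → efniwikhekhkhezbe.
Apply epenthesis: efniwikhekhkhezbe → efaniwikhekhakhezbe.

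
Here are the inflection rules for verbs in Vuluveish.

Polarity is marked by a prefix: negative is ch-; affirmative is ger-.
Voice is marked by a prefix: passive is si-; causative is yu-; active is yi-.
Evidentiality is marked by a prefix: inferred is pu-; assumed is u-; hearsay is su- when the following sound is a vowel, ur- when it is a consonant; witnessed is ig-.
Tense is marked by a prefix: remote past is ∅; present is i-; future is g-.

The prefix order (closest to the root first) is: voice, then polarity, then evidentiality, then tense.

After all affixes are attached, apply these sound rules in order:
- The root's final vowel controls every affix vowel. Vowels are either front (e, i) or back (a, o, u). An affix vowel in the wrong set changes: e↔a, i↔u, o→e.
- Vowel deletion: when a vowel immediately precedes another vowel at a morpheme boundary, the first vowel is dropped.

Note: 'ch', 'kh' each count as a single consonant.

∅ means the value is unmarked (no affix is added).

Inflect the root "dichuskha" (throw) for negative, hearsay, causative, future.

Attach voice causative yu- → yudichuskha.
Attach polarity negative ch- → chyudichuskha.
Attach evidentiality hearsay ur- (before consonant 'ch') → urchyudichuskha.
Attach tense future g- → gurchyudichuskha.
Vowel harmony: no change.
Vowel deletion: no change.

gurchyudichuskha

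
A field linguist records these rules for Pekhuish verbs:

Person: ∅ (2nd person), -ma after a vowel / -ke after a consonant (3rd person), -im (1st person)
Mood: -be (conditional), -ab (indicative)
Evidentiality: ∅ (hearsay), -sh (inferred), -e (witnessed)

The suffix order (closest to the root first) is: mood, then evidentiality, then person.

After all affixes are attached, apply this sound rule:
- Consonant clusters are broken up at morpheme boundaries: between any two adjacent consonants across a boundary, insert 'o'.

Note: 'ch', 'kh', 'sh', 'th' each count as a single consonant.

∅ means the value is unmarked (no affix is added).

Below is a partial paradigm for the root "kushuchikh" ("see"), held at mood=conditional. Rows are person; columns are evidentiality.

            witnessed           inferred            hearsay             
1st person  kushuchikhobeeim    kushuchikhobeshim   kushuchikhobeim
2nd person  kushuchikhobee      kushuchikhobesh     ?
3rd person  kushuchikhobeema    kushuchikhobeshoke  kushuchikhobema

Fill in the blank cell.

Attach mood conditional -be → kushuchikhbe.
evidentiality = hearsay: zero marking, form stays kushuchikhbe.
person = 2nd person: zero marking, form stays kushuchikhbe.
Apply epenthesis: kushuchikhbe → kushuchikhobe.

kushuchikhobe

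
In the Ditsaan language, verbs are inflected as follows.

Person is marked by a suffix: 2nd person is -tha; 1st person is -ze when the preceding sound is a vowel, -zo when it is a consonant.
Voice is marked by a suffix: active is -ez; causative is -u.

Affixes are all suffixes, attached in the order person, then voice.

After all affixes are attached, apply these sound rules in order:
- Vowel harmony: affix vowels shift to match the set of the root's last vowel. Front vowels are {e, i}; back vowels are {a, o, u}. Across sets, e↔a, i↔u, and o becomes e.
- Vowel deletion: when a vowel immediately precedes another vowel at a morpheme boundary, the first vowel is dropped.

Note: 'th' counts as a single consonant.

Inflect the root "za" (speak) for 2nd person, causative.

zathu

Attach person 2nd person -tha → zatha.
Attach voice causative -u → zathau.
Vowel harmony: no change.
Apply vowel deletion: zathau → zathu.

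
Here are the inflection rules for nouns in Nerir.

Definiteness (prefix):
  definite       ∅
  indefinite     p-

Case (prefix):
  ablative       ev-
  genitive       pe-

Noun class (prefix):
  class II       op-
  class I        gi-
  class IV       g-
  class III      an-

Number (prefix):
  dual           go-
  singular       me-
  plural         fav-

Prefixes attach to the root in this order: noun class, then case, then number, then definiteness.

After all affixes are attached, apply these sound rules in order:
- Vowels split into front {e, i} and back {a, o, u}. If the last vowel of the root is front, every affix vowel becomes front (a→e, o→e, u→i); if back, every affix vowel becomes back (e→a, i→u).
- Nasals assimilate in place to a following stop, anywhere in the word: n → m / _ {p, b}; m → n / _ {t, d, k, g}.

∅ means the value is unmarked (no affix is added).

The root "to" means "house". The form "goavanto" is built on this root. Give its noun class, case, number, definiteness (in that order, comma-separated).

class III, ablative, dual, definite

Segment: go-ev-an-to.
noun class: an- → class III.
case: ev- → ablative.
number: go- → dual.
definiteness: ∅ → definite.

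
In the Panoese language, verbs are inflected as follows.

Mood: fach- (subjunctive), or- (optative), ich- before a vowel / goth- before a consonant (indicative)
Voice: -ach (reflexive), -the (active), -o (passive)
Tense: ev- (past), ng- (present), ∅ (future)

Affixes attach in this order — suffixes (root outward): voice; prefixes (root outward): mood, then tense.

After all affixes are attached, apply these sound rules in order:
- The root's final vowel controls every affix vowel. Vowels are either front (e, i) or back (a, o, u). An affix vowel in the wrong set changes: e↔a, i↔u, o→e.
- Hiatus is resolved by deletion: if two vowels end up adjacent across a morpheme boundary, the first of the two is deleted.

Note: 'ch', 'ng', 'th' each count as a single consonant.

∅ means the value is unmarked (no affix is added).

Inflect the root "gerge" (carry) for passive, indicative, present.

nggethgerge

Attach mood indicative goth- (before consonant 'g') → gothgerge.
Attach voice passive -o → gothgergeo.
Attach tense present ng- → nggothgergeo.
Apply vowel harmony: nggothgergeo → nggethgergee.
Apply vowel deletion: nggethgergee → nggethgerge.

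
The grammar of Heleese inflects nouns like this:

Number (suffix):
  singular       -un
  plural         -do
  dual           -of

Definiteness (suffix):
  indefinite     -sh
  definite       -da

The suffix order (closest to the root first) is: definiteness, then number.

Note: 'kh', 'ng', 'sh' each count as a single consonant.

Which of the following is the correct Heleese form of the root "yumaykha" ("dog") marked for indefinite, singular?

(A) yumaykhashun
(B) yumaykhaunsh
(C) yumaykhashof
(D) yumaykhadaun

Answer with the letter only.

Attach definiteness indefinite -sh → yumaykhash.
Attach number singular -un → yumaykhashun.
So the correct form is yumaykhashun, option (A).
(C) yumaykhashof is wrong: it uses dual instead of singular for number.
(D) yumaykhadaun is wrong: it uses definite instead of indefinite for definiteness.
(B) yumaykhaunsh is wrong: it has the affixes in the wrong order.

A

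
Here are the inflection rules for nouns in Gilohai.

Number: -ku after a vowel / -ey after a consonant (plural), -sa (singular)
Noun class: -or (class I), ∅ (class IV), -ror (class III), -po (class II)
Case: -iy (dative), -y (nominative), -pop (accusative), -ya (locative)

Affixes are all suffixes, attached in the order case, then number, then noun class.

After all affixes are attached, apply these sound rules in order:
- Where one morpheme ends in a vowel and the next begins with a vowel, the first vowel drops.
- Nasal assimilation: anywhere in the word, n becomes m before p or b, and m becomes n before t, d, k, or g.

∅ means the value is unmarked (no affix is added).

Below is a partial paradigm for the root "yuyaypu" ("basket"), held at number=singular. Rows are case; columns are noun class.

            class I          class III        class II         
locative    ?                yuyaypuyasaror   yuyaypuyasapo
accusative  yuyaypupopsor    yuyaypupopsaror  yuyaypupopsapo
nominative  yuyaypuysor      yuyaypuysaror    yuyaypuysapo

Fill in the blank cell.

yuyaypuyasor

Attach case locative -ya → yuyaypuya.
Attach number singular -sa → yuyaypuyasa.
Attach noun class class I -or → yuyaypuyasaor.
Apply vowel deletion: yuyaypuyasaor → yuyaypuyasor.
Nasal assimilation: no change.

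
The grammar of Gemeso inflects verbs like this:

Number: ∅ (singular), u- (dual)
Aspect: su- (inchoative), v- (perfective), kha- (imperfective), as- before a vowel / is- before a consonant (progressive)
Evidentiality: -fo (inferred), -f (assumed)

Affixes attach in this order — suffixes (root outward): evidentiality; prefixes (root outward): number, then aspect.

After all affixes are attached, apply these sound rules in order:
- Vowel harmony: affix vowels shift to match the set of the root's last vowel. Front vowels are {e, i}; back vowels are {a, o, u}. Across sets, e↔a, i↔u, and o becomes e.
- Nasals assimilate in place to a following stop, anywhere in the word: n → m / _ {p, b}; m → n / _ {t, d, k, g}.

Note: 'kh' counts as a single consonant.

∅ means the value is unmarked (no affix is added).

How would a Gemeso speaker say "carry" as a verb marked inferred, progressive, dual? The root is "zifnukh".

Attach number dual u- → uzifnukh.
Attach evidentiality inferred -fo → uzifnukhfo.
Attach aspect progressive as- (before vowel 'u') → asuzifnukhfo.
Vowel harmony: no change.
Nasal assimilation: no change.

asuzifnukhfo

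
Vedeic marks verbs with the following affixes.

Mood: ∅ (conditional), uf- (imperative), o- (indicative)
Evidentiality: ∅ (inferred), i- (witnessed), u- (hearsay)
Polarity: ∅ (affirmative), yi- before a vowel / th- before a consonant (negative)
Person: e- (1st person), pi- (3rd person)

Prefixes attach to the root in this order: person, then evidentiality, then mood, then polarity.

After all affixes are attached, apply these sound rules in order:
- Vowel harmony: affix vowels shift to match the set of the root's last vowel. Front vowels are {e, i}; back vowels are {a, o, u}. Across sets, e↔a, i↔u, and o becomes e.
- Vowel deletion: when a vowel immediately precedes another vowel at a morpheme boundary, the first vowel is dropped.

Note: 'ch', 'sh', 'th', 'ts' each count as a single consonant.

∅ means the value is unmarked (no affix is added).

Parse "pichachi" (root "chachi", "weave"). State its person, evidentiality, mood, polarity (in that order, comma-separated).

Segment: pi-chachi.
person: pi- → 3rd person.
evidentiality: ∅ → inferred.
mood: ∅ → conditional.
polarity: ∅ → affirmative.

3rd person, inferred, conditional, affirmative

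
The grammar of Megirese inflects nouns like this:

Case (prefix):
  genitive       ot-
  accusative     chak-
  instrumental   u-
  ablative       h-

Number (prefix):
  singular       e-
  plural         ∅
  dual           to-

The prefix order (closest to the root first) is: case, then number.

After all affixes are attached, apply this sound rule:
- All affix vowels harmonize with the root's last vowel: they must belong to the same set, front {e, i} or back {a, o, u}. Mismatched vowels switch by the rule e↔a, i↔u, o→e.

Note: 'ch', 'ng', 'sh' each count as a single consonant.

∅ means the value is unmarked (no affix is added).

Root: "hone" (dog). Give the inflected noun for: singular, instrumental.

Attach case instrumental u- → uhone.
Attach number singular e- → euhone.
Apply vowel harmony: euhone → eihone.

eihone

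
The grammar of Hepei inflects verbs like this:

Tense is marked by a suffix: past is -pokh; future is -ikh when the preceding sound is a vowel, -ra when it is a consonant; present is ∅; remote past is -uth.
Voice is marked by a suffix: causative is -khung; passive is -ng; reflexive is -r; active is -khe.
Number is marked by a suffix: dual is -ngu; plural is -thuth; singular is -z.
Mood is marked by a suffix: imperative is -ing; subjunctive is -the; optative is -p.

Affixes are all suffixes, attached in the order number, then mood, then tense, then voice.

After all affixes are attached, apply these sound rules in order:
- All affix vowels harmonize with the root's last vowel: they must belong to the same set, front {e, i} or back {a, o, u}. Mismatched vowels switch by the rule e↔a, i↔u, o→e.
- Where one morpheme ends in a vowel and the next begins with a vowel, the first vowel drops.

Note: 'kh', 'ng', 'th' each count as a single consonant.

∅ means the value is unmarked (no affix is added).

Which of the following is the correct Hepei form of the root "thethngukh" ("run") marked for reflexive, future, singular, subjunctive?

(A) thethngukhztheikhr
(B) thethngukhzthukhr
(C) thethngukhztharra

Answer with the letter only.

B

Attach number singular -z → thethngukhz.
Attach mood subjunctive -the → thethngukhzthe.
Attach tense future -ikh (after vowel 'e') → thethngukhztheikh.
Attach voice reflexive -r → thethngukhztheikhr.
Apply vowel harmony: thethngukhztheikhr → thethngukhzthaukhr.
Apply vowel deletion: thethngukhzthaukhr → thethngukhzthukhr.
So the correct form is thethngukhzthukhr, option (B).
(C) thethngukhztharra is wrong: it has the affixes in the wrong order.
(A) thethngukhztheikhr is wrong: it fails to apply the sound rule(s).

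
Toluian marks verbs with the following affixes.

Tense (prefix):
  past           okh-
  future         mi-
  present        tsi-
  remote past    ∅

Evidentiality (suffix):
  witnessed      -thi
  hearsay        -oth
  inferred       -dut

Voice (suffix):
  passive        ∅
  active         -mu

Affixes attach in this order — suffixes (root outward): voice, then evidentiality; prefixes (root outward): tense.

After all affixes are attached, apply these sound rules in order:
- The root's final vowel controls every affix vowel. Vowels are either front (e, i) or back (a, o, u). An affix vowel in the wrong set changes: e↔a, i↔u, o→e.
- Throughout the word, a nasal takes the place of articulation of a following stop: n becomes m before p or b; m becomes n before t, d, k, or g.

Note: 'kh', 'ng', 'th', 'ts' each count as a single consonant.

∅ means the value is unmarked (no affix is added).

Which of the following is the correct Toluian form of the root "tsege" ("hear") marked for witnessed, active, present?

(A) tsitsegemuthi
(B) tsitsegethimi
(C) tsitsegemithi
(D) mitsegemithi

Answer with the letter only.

Attach voice active -mu → tsegemu.
Attach evidentiality witnessed -thi → tsegemuthi.
Attach tense present tsi- → tsitsegemuthi.
Apply vowel harmony: tsitsegemuthi → tsitsegemithi.
Nasal assimilation: no change.
So the correct form is tsitsegemithi, option (C).
(A) tsitsegemuthi is wrong: it fails to apply the sound rule(s).
(D) mitsegemithi is wrong: it uses future instead of present for tense.
(B) tsitsegethimi is wrong: it has the affixes in the wrong order.

C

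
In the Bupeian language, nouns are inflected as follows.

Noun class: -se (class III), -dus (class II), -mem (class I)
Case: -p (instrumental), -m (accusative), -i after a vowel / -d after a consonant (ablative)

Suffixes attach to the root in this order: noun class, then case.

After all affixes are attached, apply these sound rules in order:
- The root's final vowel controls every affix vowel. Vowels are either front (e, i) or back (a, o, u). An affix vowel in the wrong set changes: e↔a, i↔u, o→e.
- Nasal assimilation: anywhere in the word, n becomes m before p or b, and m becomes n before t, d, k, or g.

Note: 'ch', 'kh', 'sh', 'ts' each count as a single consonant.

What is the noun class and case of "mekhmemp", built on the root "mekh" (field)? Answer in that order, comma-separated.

class I, instrumental

Segment: mekh-mem-p.
noun class: -mem → class I.
case: -p → instrumental.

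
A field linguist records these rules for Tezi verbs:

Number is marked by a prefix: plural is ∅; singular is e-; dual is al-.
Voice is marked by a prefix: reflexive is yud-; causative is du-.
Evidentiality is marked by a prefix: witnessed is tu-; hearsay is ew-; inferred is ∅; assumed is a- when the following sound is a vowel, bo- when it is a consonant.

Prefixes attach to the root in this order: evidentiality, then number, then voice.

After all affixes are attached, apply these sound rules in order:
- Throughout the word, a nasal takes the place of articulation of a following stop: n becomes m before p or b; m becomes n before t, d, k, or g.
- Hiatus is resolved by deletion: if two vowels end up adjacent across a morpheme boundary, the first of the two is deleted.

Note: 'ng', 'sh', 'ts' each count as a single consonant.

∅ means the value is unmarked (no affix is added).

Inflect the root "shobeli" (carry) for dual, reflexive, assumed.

Attach evidentiality assumed bo- (before consonant 'sh') → boshobeli.
Attach number dual al- → alboshobeli.
Attach voice reflexive yud- → yudalboshobeli.
Nasal assimilation: no change.
Vowel deletion: no change.

yudalboshobeli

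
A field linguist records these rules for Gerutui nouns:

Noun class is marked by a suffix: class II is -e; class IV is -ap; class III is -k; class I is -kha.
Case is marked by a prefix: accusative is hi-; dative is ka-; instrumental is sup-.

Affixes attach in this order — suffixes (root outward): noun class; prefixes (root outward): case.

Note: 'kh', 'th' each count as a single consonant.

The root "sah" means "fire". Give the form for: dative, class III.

Attach noun class class III -k → sahk.
Attach case dative ka- → kasahk.

kasahk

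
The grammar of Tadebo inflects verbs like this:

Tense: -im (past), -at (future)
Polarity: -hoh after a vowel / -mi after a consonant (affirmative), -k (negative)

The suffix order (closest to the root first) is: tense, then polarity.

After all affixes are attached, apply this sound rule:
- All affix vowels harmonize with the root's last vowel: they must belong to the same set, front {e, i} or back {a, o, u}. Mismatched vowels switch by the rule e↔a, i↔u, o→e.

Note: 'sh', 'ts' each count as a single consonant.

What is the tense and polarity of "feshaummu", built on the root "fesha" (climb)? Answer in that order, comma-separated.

past, affirmative

Segment: fesha-im-mi.
tense: -im → past.
polarity: -hoh/mi → affirmative.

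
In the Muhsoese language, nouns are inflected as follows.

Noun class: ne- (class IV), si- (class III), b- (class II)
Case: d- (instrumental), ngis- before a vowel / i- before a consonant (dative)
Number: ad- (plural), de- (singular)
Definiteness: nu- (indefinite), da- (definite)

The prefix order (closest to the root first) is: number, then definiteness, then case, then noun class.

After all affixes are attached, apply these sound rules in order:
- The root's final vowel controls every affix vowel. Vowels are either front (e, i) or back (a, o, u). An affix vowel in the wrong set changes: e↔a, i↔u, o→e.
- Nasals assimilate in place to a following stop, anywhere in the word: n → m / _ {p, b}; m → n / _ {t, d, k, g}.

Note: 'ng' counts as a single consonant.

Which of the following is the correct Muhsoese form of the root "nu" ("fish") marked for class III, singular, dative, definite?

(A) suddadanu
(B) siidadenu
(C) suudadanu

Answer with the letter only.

C

Attach number singular de- → denu.
Attach definiteness definite da- → dadenu.
Attach case dative i- (before consonant 'd') → idadenu.
Attach noun class class III si- → siidadenu.
Apply vowel harmony: siidadenu → suudadanu.
Nasal assimilation: no change.
So the correct form is suudadanu, option (C).
(B) siidadenu is wrong: it fails to apply the sound rule(s).
(A) suddadanu is wrong: it uses instrumental instead of dative for case.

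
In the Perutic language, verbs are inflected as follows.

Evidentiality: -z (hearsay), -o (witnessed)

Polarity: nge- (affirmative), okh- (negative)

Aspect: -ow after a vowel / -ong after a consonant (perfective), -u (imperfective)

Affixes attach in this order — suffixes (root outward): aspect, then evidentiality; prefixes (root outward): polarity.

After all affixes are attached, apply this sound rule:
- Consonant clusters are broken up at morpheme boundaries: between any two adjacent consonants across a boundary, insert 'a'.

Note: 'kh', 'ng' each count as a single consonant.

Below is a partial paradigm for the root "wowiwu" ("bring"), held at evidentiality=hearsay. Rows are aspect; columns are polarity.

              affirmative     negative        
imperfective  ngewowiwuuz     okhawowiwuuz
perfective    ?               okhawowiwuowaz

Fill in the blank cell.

Attach aspect perfective -ow (after vowel 'u') → wowiwuow.
Attach evidentiality hearsay -z → wowiwuowz.
Attach polarity affirmative nge- → ngewowiwuowz.
Apply epenthesis: ngewowiwuowz → ngewowiwuowaz.

ngewowiwuowaz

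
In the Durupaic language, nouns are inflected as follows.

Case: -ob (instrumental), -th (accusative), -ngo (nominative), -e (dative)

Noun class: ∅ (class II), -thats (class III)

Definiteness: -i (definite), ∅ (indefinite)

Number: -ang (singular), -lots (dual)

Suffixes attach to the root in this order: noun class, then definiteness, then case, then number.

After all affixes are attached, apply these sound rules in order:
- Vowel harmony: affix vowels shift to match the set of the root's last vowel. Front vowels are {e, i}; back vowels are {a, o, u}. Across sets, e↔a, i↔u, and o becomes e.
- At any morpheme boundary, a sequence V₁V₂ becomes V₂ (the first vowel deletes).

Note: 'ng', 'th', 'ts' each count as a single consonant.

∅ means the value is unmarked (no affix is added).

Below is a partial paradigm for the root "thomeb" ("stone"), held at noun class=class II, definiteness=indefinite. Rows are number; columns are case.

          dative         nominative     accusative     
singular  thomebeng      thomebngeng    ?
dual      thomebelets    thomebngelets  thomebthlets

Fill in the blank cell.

noun class = class II: zero marking, form stays thomeb.
definiteness = indefinite: zero marking, form stays thomeb.
Attach case accusative -th → thomebth.
Attach number singular -ang → thomebthang.
Apply vowel harmony: thomebthang → thomebtheng.
Vowel deletion: no change.

thomebtheng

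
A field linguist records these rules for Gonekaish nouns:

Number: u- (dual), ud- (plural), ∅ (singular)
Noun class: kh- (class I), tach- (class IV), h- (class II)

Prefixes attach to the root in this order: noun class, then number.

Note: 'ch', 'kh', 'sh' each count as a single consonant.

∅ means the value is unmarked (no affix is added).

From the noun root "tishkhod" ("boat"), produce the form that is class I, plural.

udkhtishkhod

Attach noun class class I kh- → khtishkhod.
Attach number plural ud- → udkhtishkhod.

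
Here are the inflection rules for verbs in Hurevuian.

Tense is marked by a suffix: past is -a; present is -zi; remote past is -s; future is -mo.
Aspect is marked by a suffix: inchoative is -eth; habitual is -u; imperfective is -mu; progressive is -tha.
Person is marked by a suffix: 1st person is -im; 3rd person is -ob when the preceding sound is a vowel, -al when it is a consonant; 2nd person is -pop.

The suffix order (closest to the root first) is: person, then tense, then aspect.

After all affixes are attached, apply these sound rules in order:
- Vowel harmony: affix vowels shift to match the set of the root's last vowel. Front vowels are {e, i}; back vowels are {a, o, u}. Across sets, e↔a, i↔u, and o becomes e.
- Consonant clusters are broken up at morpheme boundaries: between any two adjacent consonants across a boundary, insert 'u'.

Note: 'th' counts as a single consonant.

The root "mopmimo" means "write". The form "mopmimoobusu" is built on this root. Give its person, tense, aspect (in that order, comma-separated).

3rd person, remote past, habitual

Segment: mopmimo-ob-s-u.
person: -ob/al → 3rd person.
tense: -s → remote past.
aspect: -u → habitual.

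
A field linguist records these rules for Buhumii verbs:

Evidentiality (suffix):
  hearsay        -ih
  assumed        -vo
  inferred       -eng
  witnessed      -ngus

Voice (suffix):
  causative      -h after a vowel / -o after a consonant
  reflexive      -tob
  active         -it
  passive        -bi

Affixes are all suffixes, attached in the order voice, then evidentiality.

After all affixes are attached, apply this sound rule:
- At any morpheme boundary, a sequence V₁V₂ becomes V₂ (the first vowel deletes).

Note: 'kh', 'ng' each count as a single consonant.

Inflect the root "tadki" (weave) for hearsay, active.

tadkitih

Attach voice active -it → tadkiit.
Attach evidentiality hearsay -ih → tadkiitih.
Apply vowel deletion: tadkiitih → tadkitih.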